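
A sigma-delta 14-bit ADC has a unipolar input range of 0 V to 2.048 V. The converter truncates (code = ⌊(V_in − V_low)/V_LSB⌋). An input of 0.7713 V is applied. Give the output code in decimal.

Full-scale span = 2.048 V; LSB = 2.048/2^14 = 125.00 µV.
(0.7713 − 0) / 0.000125 = 6170.400 LSBs.
Floor → code 6170.

code 6170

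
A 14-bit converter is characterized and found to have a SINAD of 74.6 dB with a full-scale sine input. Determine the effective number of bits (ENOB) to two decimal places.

12.10 bits

ENOB = (SINAD − 1.76) / 6.02 = (74.6 − 1.76)/6.02 = 12.100.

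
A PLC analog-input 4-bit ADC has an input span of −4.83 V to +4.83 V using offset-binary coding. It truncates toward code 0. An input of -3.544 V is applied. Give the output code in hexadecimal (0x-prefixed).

With 16 levels over 9.66 V, one step is 0.6038 V.
Input sits at 2.130 steps above V_low.
So the output code is 2.
In hexadecimal (0x-prefixed): 0x2.

code 0x2 (decimal 2)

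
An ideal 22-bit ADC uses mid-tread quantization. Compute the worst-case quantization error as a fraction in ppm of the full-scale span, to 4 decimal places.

Rounding → worst-case error = ½ LSB = V_FS/2^23, so 1e+06/8388608 = 0.119209 ppm of full scale.

0.1192 ppm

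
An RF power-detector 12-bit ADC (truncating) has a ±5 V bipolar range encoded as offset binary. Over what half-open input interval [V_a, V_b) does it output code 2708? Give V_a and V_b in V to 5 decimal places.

[1.61133 V, 1.61377 V)

LSB = 10/2^12 = 2.441 mV.
V_a = V_low + 2708·LSB = 1.61133 V; V_b = V_low + 2709·LSB = 1.61377 V.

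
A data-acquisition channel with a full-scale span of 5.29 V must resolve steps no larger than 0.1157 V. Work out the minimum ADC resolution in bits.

6 bits

Number of steps required ≥ 5.29 V / 0.1157 V = 45.72.
Need 2^N ≥ 45.72; 2^5 = 32, 2^6 = 64.
Minimum N = 6.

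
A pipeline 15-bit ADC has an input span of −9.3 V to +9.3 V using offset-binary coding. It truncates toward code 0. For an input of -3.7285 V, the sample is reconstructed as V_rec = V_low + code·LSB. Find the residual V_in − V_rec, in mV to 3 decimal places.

One LSB is 18.6 V / 32768 = 0.568 mV.
(-3.7285 − (−9.3))/0.000567627 = 9815.4254; ⌊·⌋ gives code 9815.
Reconstructed: -3.7287415 V.
Difference: 0.000241455 V → 0.241 mV.

0.241 mV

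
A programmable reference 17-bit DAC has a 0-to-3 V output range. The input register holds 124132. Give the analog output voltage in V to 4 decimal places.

LSB = 3 V / 2^17 = 22.89 µV.
V_out = 0 + 124132 × 2.28882e-05 V = 2.84116 V.

2.8412 V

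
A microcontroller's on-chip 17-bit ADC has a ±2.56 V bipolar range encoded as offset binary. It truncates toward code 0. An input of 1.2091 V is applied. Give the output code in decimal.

code 96488

With 131072 levels over 5.12 V, one step is 39.06 µV.
(V_in − V_low)/LSB = (1.2091 − (−2.56)) / 3.90625e-05 = 96488.960.
So the output code is 96488.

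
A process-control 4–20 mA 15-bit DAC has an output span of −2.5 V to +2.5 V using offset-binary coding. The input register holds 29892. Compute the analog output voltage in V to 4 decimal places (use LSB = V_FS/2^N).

LSB = 5 V / 2^15 = 152.59 µV.
V_out = (−2.5) + 29892 × 0.000152588 V = 2.06116 V.

2.0612 V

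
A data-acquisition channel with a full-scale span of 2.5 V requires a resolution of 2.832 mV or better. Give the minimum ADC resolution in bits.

Number of steps required ≥ 2.5 V / 2.832 mV = 882.77.
Need 2^N ≥ 882.77; 2^9 = 512, 2^10 = 1024.
Minimum N = 10.

10 bits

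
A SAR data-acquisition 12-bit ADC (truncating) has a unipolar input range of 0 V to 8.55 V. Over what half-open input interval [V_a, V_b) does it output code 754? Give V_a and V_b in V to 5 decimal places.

LSB = 8.55/2^12 = 2.087 mV.
V_a = V_low + 754·LSB = 1.5739 V; V_b = V_low + 755·LSB = 1.57599 V.

[1.57390 V, 1.57599 V)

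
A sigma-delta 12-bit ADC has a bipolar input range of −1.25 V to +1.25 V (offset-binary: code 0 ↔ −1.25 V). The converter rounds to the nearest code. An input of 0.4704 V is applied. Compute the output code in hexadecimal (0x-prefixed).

code 0xB03 (decimal 2819)

With 4096 levels over 2.5 V, one step is 0.610 mV.
(V_in − V_low)/LSB = (0.4704 − (−1.25)) / 0.000610352 = 2818.703.
So the output code is 2819.
In hexadecimal (0x-prefixed): 0xB03.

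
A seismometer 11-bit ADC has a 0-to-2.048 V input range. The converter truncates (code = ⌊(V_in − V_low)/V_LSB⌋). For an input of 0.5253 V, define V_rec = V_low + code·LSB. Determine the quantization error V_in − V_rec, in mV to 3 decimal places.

0.300 mV

LSB = 2.048/2^11 = 1.000 mV.
(V_in − V_low)/LSB = (0.5253 − 0)/0.001 = 525.3000 → code 525 (floor).
V_rec = 0 + 525·0.001 = 0.525 V.
Error = 0.5253 − 0.525 = 0.0003 V = 0.300 mV.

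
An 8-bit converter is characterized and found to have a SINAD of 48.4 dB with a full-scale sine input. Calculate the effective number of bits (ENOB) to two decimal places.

7.75 bits

ENOB = (SINAD − 1.76) / 6.02 = (48.4 − 1.76)/6.02 = 7.748.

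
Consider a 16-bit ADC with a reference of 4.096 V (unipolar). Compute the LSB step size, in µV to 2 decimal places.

Full-scale span = 4.096 V.
LSB = 4.096 / 2^16 = 4.096 / 65536 = 6.25e-05 V = 62.50 µV.

62.50 µV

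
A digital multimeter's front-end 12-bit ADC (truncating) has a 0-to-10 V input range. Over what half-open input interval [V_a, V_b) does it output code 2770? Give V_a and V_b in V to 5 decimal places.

LSB = 10/2^12 = 2.441 mV.
V_a = V_low + 2770·LSB = 6.7627 V; V_b = V_low + 2771·LSB = 6.76514 V.

[6.76270 V, 6.76514 V)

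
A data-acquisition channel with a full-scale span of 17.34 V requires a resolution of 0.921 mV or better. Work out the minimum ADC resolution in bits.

Number of steps required ≥ 17.34 V / 0.921 mV = 18827.36.
Need 2^N ≥ 18827.36; 2^14 = 16384, 2^15 = 32768.
Minimum N = 15.

15 bits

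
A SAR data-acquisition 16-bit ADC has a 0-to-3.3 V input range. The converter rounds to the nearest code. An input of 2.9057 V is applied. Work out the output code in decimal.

code 57705

Full-scale span = 3.3 V; LSB = 3.3/2^16 = 50.35 µV.
Input sits at 57705.441 steps above V_low.
Round → code 57705.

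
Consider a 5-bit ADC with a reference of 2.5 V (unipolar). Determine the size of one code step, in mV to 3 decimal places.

Full-scale span = 2.5 V.
LSB = 2.5 / 2^5 = 2.5 / 32 = 0.078125 V = 78.125 mV.

78.125 mV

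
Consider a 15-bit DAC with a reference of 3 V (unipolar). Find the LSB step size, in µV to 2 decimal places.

91.55 µV

Full-scale span = 3 V.
LSB = 3 / 2^15 = 3 / 32768 = 9.15527e-05 V = 91.55 µV.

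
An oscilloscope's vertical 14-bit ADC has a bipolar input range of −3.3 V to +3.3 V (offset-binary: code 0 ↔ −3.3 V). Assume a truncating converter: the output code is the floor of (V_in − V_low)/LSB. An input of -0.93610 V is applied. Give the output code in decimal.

LSB = 6.6 V / 16384 = 402.83 µV.
(-0.93610 − (−3.3)) / 0.000402832 = 5868.203 LSBs.
So the output code is 5868.

code 5868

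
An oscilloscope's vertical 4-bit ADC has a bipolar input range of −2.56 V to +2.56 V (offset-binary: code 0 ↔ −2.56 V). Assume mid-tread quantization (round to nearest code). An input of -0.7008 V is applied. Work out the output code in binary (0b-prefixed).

code 0b110 (decimal 6)

Full-scale span = 5.12 V; LSB = 5.12/2^4 = 320.000 mV.
(-0.7008 − (−2.56)) / 0.32 = 5.810 LSBs.
Round → code 6.
In binary (0b-prefixed): 0b110.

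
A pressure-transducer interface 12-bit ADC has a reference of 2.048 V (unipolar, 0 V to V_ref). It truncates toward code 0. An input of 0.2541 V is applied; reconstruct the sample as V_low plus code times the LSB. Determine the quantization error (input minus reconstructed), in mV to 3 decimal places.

0.100 mV

One LSB is 2.048 V / 4096 = 0.500 mV.
(V_in − V_low)/LSB = (0.2541 − 0)/0.0005 = 508.2000 → code 508 (floor).
Code 508 maps back to 0 + 508×0.0005 V = 0.254 V.
V_in − V_rec = 0.0001 V = 0.100 mV.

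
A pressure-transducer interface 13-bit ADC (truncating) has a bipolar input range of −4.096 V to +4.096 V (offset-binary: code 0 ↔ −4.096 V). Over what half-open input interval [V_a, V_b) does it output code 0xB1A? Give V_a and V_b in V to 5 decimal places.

LSB = 8.192/2^13 = 1.000 mV.
Code 0xB1A = 2842 decimal.
V_a = V_low + 2842·LSB = -1.254 V; V_b = V_low + 2843·LSB = -1.253 V.

[-1.25400 V, -1.25300 V)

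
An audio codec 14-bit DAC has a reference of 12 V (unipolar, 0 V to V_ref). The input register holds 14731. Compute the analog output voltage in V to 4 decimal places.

10.7893 V

LSB = 12 V / 2^14 = 0.732 mV.
V_out = 0 + 14731 × 0.000732422 V = 10.7893 V.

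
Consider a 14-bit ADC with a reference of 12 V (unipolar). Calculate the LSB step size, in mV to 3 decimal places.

Full-scale span = 12 V.
LSB = 12 / 2^14 = 12 / 16384 = 0.000732422 V = 0.732 mV.

0.732 mV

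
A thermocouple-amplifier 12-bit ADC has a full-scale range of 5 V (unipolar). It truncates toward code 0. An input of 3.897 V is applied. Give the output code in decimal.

LSB = 5 V / 4096 = 1.221 mV.
(V_in − V_low)/LSB = (3.897 − 0) / 0.0012207 = 3192.422.
So the output code is 3192.

code 3192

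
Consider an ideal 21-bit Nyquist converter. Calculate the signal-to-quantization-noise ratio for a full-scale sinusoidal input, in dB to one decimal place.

128.2 dB

SNR ≈ 6.02·N + 1.76 dB = 6.02·21 + 1.76 = 128.18 dB.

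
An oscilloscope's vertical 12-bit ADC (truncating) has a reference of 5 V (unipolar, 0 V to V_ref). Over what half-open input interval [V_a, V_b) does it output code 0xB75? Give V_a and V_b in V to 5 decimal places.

LSB = 5/2^12 = 1.221 mV.
Code 0xB75 = 2933 decimal.
V_a = V_low + 2933·LSB = 3.58032 V; V_b = V_low + 2934·LSB = 3.58154 V.

[3.58032 V, 3.58154 V)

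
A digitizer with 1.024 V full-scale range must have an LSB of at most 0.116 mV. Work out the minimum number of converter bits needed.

Number of steps required ≥ 1.024 V / 0.116 mV = 8827.59.
Need 2^N ≥ 8827.59; 2^13 = 8192, 2^14 = 16384.
Minimum N = 14.

14 bits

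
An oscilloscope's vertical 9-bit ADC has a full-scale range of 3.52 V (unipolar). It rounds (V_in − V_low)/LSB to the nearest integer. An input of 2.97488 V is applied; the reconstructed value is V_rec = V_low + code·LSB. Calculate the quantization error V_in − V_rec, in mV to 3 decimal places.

-1.995 mV

One LSB is 3.52 V / 512 = 6.875 mV.
(V_in − V_low)/LSB = (2.97488 − 0)/0.006875 = 432.7098 → code 433 (round).
Code 433 maps back to 0 + 433×0.006875 V = 2.976875 V.
V_in − V_rec = -0.001995 V = -1.995 mV.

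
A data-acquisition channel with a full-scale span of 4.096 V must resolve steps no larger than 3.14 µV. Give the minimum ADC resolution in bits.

Number of steps required ≥ 4.096 V / 3.14 µV = 1304458.60.
Need 2^N ≥ 1304458.60; 2^20 = 1048576, 2^21 = 2097152.
Minimum N = 21.

21 bits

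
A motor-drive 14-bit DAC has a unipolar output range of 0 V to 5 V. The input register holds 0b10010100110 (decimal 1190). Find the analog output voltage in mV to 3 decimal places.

LSB = 5 V / 2^14 = 305.18 µV.
Code 0b10010100110 = 1190 decimal.
V_out = 0 + 1190 × 0.000305176 V = 0.363159 V.
= 363.159 mV.

363.159 mV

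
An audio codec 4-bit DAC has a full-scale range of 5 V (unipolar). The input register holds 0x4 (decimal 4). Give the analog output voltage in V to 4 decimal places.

1.2500 V

LSB = 5 V / 2^4 = 312.500 mV.
Code 0x4 = 4 decimal.
V_out = 0 + 4 × 0.3125 V = 1.25 V.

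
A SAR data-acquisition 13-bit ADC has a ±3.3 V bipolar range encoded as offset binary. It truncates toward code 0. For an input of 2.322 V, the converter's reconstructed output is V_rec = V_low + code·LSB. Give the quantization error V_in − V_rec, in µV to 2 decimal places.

76.17 µV

One LSB is 6.6 V / 8192 = 0.806 mV.
Scaled input = 6978.0945 LSBs, so code = 6978.
Code 6978 maps back to (−3.3) + 6978×0.000805664 V = 2.3219238 V.
Error = 2.322 − 2.3219238 = 7.61719e-05 V = 76.17 µV.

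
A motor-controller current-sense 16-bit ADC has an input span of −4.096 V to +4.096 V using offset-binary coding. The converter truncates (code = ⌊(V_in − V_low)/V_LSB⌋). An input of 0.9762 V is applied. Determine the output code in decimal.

code 40577

LSB = 8.192 V / 65536 = 125.00 µV.
(0.9762 − (−4.096)) / 0.000125 = 40577.600 LSBs.
So the output code is 40577.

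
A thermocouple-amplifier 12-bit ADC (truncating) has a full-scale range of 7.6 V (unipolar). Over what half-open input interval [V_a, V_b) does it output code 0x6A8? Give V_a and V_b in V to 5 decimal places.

[3.16172 V, 3.16357 V)

LSB = 7.6/2^12 = 1.855 mV.
Code 0x6A8 = 1704 decimal.
V_a = V_low + 1704·LSB = 3.16172 V; V_b = V_low + 1705·LSB = 3.16357 V.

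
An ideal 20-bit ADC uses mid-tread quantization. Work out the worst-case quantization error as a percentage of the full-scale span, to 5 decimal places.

Rounding → worst-case error = ½ LSB = V_FS/2^21, so 100/2097152 = 4.76837e-05 % of full scale.

0.00005 %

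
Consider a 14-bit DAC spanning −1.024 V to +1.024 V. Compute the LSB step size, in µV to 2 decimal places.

125.00 µV

Full-scale span = 2.048 V.
LSB = 2.048 / 2^14 = 2.048 / 16384 = 0.000125 V = 125.00 µV.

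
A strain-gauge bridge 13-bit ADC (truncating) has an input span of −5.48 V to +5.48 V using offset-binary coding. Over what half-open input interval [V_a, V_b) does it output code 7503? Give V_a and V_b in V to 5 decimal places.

LSB = 10.96/2^13 = 1.338 mV.
V_a = V_low + 7503·LSB = 4.55819 V; V_b = V_low + 7504·LSB = 4.55953 V.

[4.55819 V, 4.55953 V)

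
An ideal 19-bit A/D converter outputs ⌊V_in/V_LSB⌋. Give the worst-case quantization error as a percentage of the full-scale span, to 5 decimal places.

0.00019 %

Truncating → worst-case error = 1 LSB = V_FS/2^19, so 100/524288 = 0.000190735 % of full scale.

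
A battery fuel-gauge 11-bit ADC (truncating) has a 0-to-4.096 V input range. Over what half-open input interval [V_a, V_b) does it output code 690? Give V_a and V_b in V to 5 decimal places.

LSB = 4.096/2^11 = 2.000 mV.
V_a = V_low + 690·LSB = 1.38 V; V_b = V_low + 691·LSB = 1.382 V.

[1.38000 V, 1.38200 V)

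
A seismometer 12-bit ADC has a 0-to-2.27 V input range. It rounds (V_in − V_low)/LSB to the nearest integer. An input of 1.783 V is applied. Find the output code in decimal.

Full-scale span = 2.27 V; LSB = 2.27/2^12 = 0.554 mV.
(1.783 − 0) / 0.000554199 = 3217.255 LSBs.
So the output code is 3217.

code 3217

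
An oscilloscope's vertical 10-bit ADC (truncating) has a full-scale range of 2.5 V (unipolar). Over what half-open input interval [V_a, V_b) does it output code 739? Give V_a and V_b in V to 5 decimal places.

LSB = 2.5/2^10 = 2.441 mV.
V_a = V_low + 739·LSB = 1.8042 V; V_b = V_low + 740·LSB = 1.80664 V.

[1.80420 V, 1.80664 V)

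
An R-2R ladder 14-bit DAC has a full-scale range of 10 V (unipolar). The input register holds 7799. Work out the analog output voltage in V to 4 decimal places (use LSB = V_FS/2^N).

4.7601 V

LSB = 10 V / 2^14 = 0.610 mV.
V_out = 0 + 7799 × 0.000610352 V = 4.76013 V.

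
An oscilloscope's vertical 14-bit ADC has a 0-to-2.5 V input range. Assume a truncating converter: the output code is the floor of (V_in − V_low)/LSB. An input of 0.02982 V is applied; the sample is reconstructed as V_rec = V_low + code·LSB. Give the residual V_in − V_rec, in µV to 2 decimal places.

Step size: 2.5 V ÷ 2^14 = 152.59 µV.
(0.02982 − 0)/0.000152588 = 195.4284; ⌊·⌋ gives code 195.
V_rec = 0 + 195·0.000152588 = 0.029754639 V.
Error = 0.02982 − 0.029754639 = 6.53613e-05 V = 65.36 µV.

65.36 µV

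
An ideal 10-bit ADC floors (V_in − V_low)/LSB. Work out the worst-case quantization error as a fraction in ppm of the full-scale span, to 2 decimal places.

Truncating → worst-case error = 1 LSB = V_FS/2^10, so 1e+06/1024 = 976.562 ppm of full scale.

976.56 ppm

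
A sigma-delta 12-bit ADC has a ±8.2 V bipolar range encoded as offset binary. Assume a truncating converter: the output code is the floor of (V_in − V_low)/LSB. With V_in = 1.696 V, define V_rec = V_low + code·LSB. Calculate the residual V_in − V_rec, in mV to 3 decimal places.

LSB = 16.4/2^12 = 4.004 mV.
(1.696 − (−8.2))/0.00400391 = 2471.5863; ⌊·⌋ gives code 2471.
Code 2471 maps back to (−8.2) + 2471×0.00400391 V = 1.6936523 V.
Difference: 0.00234766 V → 2.348 mV.

2.348 mV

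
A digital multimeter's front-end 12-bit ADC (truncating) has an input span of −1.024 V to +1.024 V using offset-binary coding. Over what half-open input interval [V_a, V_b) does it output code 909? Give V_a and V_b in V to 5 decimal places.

[-0.56950 V, -0.56900 V)

LSB = 2.048/2^12 = 0.500 mV.
V_a = V_low + 909·LSB = -0.5695 V; V_b = V_low + 910·LSB = -0.569 V.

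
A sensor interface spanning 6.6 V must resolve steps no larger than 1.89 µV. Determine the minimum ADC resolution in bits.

Number of steps required ≥ 6.6 V / 1.89 µV = 3492063.49.
Need 2^N ≥ 3492063.49; 2^21 = 2097152, 2^22 = 4194304.
Minimum N = 22.

22 bits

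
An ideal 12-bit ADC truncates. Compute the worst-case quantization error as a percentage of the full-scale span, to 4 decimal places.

Truncating → worst-case error = 1 LSB = V_FS/2^12, so 100/4096 = 0.0244141 % of full scale.

0.0244 %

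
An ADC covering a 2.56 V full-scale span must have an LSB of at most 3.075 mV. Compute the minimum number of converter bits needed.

10 bits

Number of steps required ≥ 2.56 V / 3.075 mV = 832.52.
Need 2^N ≥ 832.52; 2^9 = 512, 2^10 = 1024.
Minimum N = 10.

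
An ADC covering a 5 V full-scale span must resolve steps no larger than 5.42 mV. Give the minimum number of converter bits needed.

Number of steps required ≥ 5 V / 5.42 mV = 922.51.
Need 2^N ≥ 922.51; 2^9 = 512, 2^10 = 1024.
Minimum N = 10.

10 bits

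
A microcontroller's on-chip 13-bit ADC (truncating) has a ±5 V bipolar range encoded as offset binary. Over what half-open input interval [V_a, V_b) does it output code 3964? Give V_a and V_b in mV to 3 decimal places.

LSB = 10/2^13 = 1.221 mV.
V_a = V_low + 3964·LSB = -0.161133 V; V_b = V_low + 3965·LSB = -0.159912 V.

[-161.133 mV, -159.912 mV)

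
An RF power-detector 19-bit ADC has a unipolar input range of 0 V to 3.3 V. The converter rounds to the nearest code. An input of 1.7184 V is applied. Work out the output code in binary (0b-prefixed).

With 524288 levels over 3.3 V, one step is 6.29 µV.
(1.7184 − 0) / 6.29425e-06 = 273011.060 LSBs.
round(273011.060) = 273011.
In binary (0b-prefixed): 0b1000010101001110011.

code 0b1000010101001110011 (decimal 273011)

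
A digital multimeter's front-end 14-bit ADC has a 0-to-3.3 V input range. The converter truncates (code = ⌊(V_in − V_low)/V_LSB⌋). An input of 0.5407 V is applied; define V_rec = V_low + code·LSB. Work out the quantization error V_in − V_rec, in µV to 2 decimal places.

99.41 µV

Step size: 3.3 V ÷ 2^14 = 201.42 µV.
(0.5407 − 0)/0.000201416 = 2684.4936; ⌊·⌋ gives code 2684.
Code 2684 maps back to 0 + 2684×0.000201416 V = 0.54060059 V.
V_in − V_rec = 9.94141e-05 V = 99.41 µV.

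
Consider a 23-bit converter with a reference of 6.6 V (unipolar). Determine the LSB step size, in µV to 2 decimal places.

0.79 µV

Full-scale span = 6.6 V.
LSB = 6.6 / 2^23 = 6.6 / 8388608 = 7.86781e-07 V = 0.79 µV.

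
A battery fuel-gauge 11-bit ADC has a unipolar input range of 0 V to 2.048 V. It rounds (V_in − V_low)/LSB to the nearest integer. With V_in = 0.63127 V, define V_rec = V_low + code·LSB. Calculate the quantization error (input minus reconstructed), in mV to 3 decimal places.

LSB = 2.048/2^11 = 1.000 mV.
Scaled input = 631.2700 LSBs, so code = 631.
Reconstructed: 0.631 V.
V_in − V_rec = 0.00027 V = 0.270 mV.

0.270 mV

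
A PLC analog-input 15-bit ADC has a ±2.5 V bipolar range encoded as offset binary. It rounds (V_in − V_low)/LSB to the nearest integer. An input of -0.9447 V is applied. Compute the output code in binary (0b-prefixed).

code 0b10011111010001 (decimal 10193)

LSB = 5 V / 32768 = 152.59 µV.
(-0.9447 − (−2.5)) / 0.000152588 = 10192.814 LSBs.
round(10192.814) = 10193.
In binary (0b-prefixed): 0b10011111010001.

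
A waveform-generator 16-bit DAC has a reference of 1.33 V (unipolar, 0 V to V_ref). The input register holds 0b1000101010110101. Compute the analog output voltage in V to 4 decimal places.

LSB = 1.33 V / 2^16 = 20.29 µV.
Code 0b1000101010110101 = 35509 decimal.
V_out = 0 + 35509 × 2.02942e-05 V = 0.720626 V.

0.7206 V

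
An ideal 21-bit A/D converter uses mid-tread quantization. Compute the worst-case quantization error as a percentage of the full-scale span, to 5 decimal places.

0.00002 %

Rounding → worst-case error = ½ LSB = V_FS/2^22, so 100/4194304 = 2.38419e-05 % of full scale.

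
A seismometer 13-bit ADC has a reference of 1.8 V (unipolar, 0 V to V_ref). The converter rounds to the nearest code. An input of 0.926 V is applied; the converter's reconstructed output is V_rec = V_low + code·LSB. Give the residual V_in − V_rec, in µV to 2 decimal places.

One LSB is 1.8 V / 8192 = 219.73 µV.
Scaled input = 4214.3289 LSBs, so code = 4214.
Reconstructed: 0.92592773 V.
V_in − V_rec = 7.22656e-05 V = 72.27 µV.

72.27 µV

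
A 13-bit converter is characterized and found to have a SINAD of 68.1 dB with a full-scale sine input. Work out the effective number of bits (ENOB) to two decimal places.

ENOB = (SINAD − 1.76) / 6.02 = (68.1 − 1.76)/6.02 = 11.020.

11.02 bits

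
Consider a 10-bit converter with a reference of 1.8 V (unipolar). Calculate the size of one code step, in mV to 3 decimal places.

1.758 mV

Full-scale span = 1.8 V.
LSB = 1.8 / 2^10 = 1.8 / 1024 = 0.00175781 V = 1.758 mV.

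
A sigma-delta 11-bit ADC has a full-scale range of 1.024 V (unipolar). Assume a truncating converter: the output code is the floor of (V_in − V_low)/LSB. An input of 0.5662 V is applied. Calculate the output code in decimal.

LSB = 1.024 V / 2048 = 0.500 mV.
Input sits at 1132.400 steps above V_low.
So the output code is 1132.

code 1132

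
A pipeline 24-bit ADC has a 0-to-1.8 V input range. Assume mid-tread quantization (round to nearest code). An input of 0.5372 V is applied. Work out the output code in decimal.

code 5007067

LSB = 1.8 V / 16777216 = 0.11 µV.
(V_in − V_low)/LSB = (0.5372 − 0) / 1.07288e-07 = 5007066.908.
round(5007066.908) = 5007067.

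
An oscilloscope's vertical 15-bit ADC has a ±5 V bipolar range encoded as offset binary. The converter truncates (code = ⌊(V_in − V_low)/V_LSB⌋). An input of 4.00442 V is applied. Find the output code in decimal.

With 32768 levels over 10 V, one step is 305.18 µV.
(4.00442 − (−5)) / 0.000305176 = 29505.683 LSBs.
Floor → code 29505.

code 29505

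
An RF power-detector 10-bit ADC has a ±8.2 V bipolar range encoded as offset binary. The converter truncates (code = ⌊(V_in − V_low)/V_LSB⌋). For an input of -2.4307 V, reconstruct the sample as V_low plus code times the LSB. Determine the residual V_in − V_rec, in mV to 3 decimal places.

3.675 mV

LSB = 16.4/2^10 = 16.016 mV.
(-2.4307 − (−8.2))/0.0160156 = 360.2295; ⌊·⌋ gives code 360.
V_rec = (−8.2) + 360·0.0160156 = -2.434375 V.
V_in − V_rec = 0.003675 V = 3.675 mV.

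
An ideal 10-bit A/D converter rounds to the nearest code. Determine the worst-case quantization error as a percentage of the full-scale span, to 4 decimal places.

Rounding → worst-case error = ½ LSB = V_FS/2^11, so 100/2048 = 0.0488281 % of full scale.

0.0488 %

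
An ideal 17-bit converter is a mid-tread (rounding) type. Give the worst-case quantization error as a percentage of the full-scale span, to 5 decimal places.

Rounding → worst-case error = ½ LSB = V_FS/2^18, so 100/262144 = 0.00038147 % of full scale.

0.00038 %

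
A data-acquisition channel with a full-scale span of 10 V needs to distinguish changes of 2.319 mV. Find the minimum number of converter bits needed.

Number of steps required ≥ 10 V / 2.319 mV = 4312.20.
Need 2^N ≥ 4312.20; 2^12 = 4096, 2^13 = 8192.
Minimum N = 13.

13 bits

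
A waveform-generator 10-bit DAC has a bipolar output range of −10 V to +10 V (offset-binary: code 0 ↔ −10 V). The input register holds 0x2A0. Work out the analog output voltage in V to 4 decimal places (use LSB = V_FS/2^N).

3.1250 V

LSB = 20 V / 2^10 = 19.531 mV.
Code 0x2A0 = 672 decimal.
V_out = (−10) + 672 × 0.0195312 V = 3.125 V.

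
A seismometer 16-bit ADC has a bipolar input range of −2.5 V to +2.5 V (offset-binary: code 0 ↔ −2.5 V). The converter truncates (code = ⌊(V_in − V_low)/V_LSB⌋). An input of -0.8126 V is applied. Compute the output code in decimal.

Full-scale span = 5 V; LSB = 5/2^16 = 76.29 µV.
(-0.8126 − (−2.5)) / 7.62939e-05 = 22117.089 LSBs.
So the output code is 22117.

code 22117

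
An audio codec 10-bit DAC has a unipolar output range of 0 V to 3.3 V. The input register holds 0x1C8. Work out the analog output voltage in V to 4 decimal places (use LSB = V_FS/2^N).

1.4695 V

LSB = 3.3 V / 2^10 = 3.223 mV.
Code 0x1C8 = 456 decimal.
V_out = 0 + 456 × 0.00322266 V = 1.46953 V.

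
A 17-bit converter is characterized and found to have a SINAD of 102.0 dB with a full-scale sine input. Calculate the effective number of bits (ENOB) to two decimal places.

ENOB = (SINAD − 1.76) / 6.02 = (102.0 − 1.76)/6.02 = 16.651.

16.65 bits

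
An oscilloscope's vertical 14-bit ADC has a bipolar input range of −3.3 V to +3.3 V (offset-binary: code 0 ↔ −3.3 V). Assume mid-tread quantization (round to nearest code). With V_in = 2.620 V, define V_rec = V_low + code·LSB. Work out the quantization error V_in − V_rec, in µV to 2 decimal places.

-19.53 µV

One LSB is 6.6 V / 16384 = 402.83 µV.
Scaled input = 14695.9515 LSBs, so code = 14696.
V_rec = (−3.3) + 14696·0.000402832 = 2.6200195 V.
Error = 2.620 − 2.6200195 = -1.95313e-05 V = -19.53 µV.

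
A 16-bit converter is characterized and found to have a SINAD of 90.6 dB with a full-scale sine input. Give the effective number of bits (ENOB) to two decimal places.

14.76 bits

ENOB = (SINAD − 1.76) / 6.02 = (90.6 − 1.76)/6.02 = 14.757.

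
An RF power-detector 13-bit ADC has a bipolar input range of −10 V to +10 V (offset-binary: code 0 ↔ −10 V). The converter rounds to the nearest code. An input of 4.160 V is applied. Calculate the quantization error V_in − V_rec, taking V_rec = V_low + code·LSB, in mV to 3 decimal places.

-0.156 mV

Step size: 20 V ÷ 2^13 = 2.441 mV.
Scaled input = 5799.9360 LSBs, so code = 5800.
Reconstructed: 4.1601562 V.
Error = 4.160 − 4.1601562 = -0.00015625 V = -0.156 mV.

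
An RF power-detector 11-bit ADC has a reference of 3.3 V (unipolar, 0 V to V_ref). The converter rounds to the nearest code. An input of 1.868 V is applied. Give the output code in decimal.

LSB = 3.3 V / 2048 = 1.611 mV.
(V_in − V_low)/LSB = (1.868 − 0) / 0.00161133 = 1159.292.
Round → code 1159.

code 1159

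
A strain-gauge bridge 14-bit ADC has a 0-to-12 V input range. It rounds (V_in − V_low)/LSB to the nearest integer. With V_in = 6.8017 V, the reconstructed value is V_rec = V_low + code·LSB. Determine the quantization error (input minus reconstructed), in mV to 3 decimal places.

-0.302 mV

LSB = 12/2^14 = 0.732 mV.
Scaled input = 9286.5877 LSBs, so code = 9287.
Reconstructed: 6.802002 V.
Difference: -0.000301953 V → -0.302 mV.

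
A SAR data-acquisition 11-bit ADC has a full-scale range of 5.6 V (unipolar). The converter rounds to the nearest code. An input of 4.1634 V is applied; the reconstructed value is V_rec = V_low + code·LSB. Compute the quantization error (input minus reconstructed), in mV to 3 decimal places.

-1.053 mV

One LSB is 5.6 V / 2048 = 2.734 mV.
Scaled input = 1522.6149 LSBs, so code = 1523.
V_rec = 0 + 1523·0.00273437 = 4.1644531 V.
Error = 4.1634 − 4.1644531 = -0.00105313 V = -1.053 mV.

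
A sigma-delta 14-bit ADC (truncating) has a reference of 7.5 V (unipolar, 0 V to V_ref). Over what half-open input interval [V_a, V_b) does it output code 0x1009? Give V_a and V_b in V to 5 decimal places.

LSB = 7.5/2^14 = 457.76 µV.
Code 0x1009 = 4105 decimal.
V_a = V_low + 4105·LSB = 1.87912 V; V_b = V_low + 4106·LSB = 1.87958 V.

[1.87912 V, 1.87958 V)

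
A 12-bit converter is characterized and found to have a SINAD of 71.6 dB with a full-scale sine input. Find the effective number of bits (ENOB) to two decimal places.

11.60 bits

ENOB = (SINAD − 1.76) / 6.02 = (71.6 − 1.76)/6.02 = 11.601.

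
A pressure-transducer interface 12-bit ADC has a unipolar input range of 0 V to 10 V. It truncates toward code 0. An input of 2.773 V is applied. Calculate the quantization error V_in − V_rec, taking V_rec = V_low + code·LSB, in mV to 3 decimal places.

2.004 mV

One LSB is 10 V / 4096 = 2.441 mV.
(2.773 − 0)/0.00244141 = 1135.8208; ⌊·⌋ gives code 1135.
Reconstructed: 2.7709961 V.
Difference: 0.00200391 V → 2.004 mV.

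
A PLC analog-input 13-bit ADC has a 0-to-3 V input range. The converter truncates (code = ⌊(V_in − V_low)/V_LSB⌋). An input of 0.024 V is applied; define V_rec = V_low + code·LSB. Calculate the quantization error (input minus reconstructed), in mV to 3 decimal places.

0.196 mV

Step size: 3 V ÷ 2^13 = 366.21 µV.
(V_in − V_low)/LSB = (0.024 − 0)/0.000366211 = 65.5360 → code 65 (floor).
Code 65 maps back to 0 + 65×0.000366211 V = 0.023803711 V.
V_in − V_rec = 0.000196289 V = 0.196 mV.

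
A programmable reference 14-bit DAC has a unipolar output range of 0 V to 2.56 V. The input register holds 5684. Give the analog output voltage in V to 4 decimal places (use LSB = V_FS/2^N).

0.8881 V

LSB = 2.56 V / 2^14 = 156.25 µV.
V_out = 0 + 5684 × 0.00015625 V = 0.888125 V.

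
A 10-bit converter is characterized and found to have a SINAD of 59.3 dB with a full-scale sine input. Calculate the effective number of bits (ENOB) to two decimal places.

9.56 bits

ENOB = (SINAD − 1.76) / 6.02 = (59.3 − 1.76)/6.02 = 9.558.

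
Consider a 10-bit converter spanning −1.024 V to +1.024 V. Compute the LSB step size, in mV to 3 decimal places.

2.000 mV

Full-scale span = 2.048 V.
LSB = 2.048 / 2^10 = 2.048 / 1024 = 0.002 V = 2.000 mV.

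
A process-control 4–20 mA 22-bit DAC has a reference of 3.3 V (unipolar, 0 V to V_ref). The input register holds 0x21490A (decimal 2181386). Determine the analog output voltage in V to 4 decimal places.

1.7163 V

LSB = 3.3 V / 2^22 = 0.79 µV.
Code 0x21490A = 2181386 decimal.
V_out = 0 + 2181386 × 7.86781e-07 V = 1.71627 V.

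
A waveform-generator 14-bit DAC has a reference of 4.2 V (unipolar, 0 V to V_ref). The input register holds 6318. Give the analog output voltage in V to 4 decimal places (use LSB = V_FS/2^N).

1.6196 V

LSB = 4.2 V / 2^14 = 256.35 µV.
V_out = 0 + 6318 × 0.000256348 V = 1.6196 V.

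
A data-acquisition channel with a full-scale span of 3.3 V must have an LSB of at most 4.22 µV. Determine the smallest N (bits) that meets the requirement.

Number of steps required ≥ 3.3 V / 4.22 µV = 781990.52.
Need 2^N ≥ 781990.52; 2^19 = 524288, 2^20 = 1048576.
Minimum N = 20.

20 bits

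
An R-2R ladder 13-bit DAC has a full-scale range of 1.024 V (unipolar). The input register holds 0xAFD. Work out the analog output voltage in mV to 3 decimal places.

351.625 mV

LSB = 1.024 V / 2^13 = 125.00 µV.
Code 0xAFD = 2813 decimal.
V_out = 0 + 2813 × 0.000125 V = 0.351625 V.
= 351.625 mV.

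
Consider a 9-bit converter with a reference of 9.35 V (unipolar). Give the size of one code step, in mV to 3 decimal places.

18.262 mV

Full-scale span = 9.35 V.
LSB = 9.35 / 2^9 = 9.35 / 512 = 0.0182617 V = 18.262 mV.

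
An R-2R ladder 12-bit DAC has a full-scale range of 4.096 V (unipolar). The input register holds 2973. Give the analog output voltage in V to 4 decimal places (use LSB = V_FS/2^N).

2.9730 V

LSB = 4.096 V / 2^12 = 1.000 mV.
V_out = 0 + 2973 × 0.001 V = 2.973 V.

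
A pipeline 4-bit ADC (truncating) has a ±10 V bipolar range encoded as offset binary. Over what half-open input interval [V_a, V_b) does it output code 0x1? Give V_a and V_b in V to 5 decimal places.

[-8.75000 V, -7.50000 V)

LSB = 20/2^4 = 1.2500 V.
Code 0x1 = 1 decimal.
V_a = V_low + 1·LSB = -8.75 V; V_b = V_low + 2·LSB = -7.5 V.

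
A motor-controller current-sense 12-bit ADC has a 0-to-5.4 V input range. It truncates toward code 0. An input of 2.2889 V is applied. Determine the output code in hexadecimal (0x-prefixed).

LSB = 5.4 V / 4096 = 1.318 mV.
Input sits at 1736.173 steps above V_low.
Floor → code 1736.
In hexadecimal (0x-prefixed): 0x6C8.

code 0x6C8 (decimal 1736)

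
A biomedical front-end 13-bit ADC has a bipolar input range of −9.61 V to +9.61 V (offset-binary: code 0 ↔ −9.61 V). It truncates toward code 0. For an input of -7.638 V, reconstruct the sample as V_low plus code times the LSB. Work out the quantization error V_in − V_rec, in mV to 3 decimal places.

1.199 mV

One LSB is 19.22 V / 8192 = 2.346 mV.
(-7.638 − (−9.61))/0.00234619 = 840.5111; ⌊·⌋ gives code 840.
V_rec = (−9.61) + 840·0.00234619 = -7.6391992 V.
Error = -7.638 − (−7.6391992) = 0.00119922 V = 1.199 mV.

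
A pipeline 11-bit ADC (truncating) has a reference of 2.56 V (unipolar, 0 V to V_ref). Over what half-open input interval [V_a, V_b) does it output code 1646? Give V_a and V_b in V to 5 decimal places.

[2.05750 V, 2.05875 V)

LSB = 2.56/2^11 = 1.250 mV.
V_a = V_low + 1646·LSB = 2.0575 V; V_b = V_low + 1647·LSB = 2.05875 V.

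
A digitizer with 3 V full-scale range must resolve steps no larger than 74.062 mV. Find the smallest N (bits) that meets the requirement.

Number of steps required ≥ 3 V / 74.062 mV = 40.51.
Need 2^N ≥ 40.51; 2^5 = 32, 2^6 = 64.
Minimum N = 6.

6 bits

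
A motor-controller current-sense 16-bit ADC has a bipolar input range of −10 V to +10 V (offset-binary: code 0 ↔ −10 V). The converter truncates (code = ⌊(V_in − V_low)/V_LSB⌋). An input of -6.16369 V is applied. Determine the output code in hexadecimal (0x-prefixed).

LSB = 20 V / 65536 = 305.18 µV.
Input sits at 12570.821 steps above V_low.
⌊·⌋(12570.821) = 12570.
In hexadecimal (0x-prefixed): 0x311A.

code 0x311A (decimal 12570)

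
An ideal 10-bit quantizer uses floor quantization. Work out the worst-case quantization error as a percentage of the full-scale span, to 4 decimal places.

Truncating → worst-case error = 1 LSB = V_FS/2^10, so 100/1024 = 0.0976562 % of full scale.

0.0977 %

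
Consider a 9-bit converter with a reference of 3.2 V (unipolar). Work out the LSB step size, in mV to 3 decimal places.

6.250 mV

Full-scale span = 3.2 V.
LSB = 3.2 / 2^9 = 3.2 / 512 = 0.00625 V = 6.250 mV.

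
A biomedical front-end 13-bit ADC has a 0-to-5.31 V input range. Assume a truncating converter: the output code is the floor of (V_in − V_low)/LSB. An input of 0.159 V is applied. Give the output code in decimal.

code 245

Full-scale span = 5.31 V; LSB = 5.31/2^13 = 0.648 mV.
(V_in − V_low)/LSB = (0.159 − 0) / 0.000648193 = 245.297.
Floor → code 245.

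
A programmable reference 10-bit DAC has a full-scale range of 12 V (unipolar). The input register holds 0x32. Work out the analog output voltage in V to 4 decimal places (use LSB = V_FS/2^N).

LSB = 12 V / 2^10 = 11.719 mV.
Code 0x32 = 50 decimal.
V_out = 0 + 50 × 0.0117188 V = 0.585938 V.

0.5859 V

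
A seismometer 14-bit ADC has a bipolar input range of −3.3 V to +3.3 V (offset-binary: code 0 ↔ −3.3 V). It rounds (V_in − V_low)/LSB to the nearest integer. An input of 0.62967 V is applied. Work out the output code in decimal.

code 9755

With 16384 levels over 6.6 V, one step is 402.83 µV.
(0.62967 − (−3.3)) / 0.000402832 = 9755.108 LSBs.
Round → code 9755.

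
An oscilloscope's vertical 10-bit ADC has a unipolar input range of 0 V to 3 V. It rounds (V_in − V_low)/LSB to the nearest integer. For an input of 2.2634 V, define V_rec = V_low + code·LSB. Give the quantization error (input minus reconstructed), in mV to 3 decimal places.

LSB = 3/2^10 = 2.930 mV.
(V_in − V_low)/LSB = (2.2634 − 0)/0.00292969 = 772.5739 → code 773 (round).
Reconstructed: 2.2646484 V.
V_in − V_rec = -0.00124844 V = -1.248 mV.

-1.248 mV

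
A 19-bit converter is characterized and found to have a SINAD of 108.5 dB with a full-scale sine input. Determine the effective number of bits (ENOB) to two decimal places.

17.73 bits

ENOB = (SINAD − 1.76) / 6.02 = (108.5 − 1.76)/6.02 = 17.731.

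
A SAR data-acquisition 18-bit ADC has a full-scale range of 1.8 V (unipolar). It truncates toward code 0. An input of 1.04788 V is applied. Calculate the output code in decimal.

code 152608

Full-scale span = 1.8 V; LSB = 1.8/2^18 = 6.87 µV.
(1.04788 − 0) / 6.86646e-06 = 152608.586 LSBs.
Floor → code 152608.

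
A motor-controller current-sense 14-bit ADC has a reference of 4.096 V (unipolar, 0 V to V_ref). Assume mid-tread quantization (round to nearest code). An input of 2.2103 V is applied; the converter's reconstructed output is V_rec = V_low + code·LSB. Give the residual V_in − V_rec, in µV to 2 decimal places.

50.00 µV

Step size: 4.096 V ÷ 2^14 = 250.00 µV.
(2.2103 − 0)/0.00025 = 8841.2000; round gives code 8841.
Code 8841 maps back to 0 + 8841×0.00025 V = 2.21025 V.
Difference: 5e-05 V → 50.00 µV.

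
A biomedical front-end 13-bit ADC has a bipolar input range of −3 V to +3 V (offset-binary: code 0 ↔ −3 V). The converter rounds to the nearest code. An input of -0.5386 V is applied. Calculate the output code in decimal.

code 3361

With 8192 levels over 6 V, one step is 0.732 mV.
(V_in − V_low)/LSB = (-0.5386 − (−3)) / 0.000732422 = 3360.631.
Round → code 3361.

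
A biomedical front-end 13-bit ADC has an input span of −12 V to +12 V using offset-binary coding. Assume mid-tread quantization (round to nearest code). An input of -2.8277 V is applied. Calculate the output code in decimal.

Full-scale span = 24 V; LSB = 24/2^13 = 2.930 mV.
Input sits at 3130.812 steps above V_low.
round(3130.812) = 3131.

code 3131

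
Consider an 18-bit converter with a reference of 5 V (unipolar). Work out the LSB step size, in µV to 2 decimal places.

Full-scale span = 5 V.
LSB = 5 / 2^18 = 5 / 262144 = 1.90735e-05 V = 19.07 µV.

19.07 µV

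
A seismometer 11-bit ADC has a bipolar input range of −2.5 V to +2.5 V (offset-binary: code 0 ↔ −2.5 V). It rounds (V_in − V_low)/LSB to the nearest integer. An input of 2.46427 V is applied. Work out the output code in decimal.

code 2033

Full-scale span = 5 V; LSB = 5/2^11 = 2.441 mV.
Input sits at 2033.365 steps above V_low.
Round → code 2033.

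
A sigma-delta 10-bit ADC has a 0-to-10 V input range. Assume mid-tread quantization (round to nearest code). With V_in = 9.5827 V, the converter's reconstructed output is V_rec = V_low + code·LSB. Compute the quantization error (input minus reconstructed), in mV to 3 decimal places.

One LSB is 10 V / 1024 = 9.766 mV.
Scaled input = 981.2685 LSBs, so code = 981.
Code 981 maps back to 0 + 981×0.00976562 V = 9.5800781 V.
Difference: 0.00262188 V → 2.622 mV.

2.622 mV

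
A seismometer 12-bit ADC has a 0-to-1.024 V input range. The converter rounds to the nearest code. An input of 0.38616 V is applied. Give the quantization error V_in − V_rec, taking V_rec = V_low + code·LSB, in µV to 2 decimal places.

LSB = 1.024/2^12 = 250.00 µV.
Scaled input = 1544.6400 LSBs, so code = 1545.
V_rec = 0 + 1545·0.00025 = 0.38625 V.
Error = 0.38616 − 0.38625 = -9e-05 V = -90.00 µV.

-90.00 µV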